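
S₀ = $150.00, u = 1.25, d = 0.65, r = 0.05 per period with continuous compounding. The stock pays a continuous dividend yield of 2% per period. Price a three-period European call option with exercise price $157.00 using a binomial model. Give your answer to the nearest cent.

$29.84

Per-period risk-free factor R = e^0.05 = 1.0513; dividend-adjusted growth = e^(0.05−0.02) = 1.0305.
Risk-neutral probability p = (1.0305 − 0.65)/(1.25 − 0.65) = 0.3805/0.6000 = 0.6341
Terminal stock prices: S_uuu = 293, S_uud = 152.3, S_udd = 79.22, S_ddd = 41.19
Terminal payoffs (S − K): max(136, 0) = 136, max(-4.656, 0) = 0, max(-77.78, 0) = 0, max(-115.8, 0) = 0
Node uu (S = 234.4): V_uu = e^(−0.05)·[0.6341·135.9688 + 0.3659·0.0000] = 82.0117
Node ud (S = 121.9): V_ud = e^(−0.05)·[0.6341·0.0000 + 0.3659·0.0000] = 0.0000
Node dd (S = 63.38): V_dd = e^(−0.05)·[0.6341·0.0000 + 0.3659·0.0000] = 0.0000
Node u (S = 187.5): V_u = e^(−0.05)·[0.6341·82.0117 + 0.3659·0.0000] = 49.4667
Node d (S = 97.5): V_d = e^(−0.05)·[0.6341·0.0000 + 0.3659·0.0000] = 0.0000
Node 0 (S = 150): V_0 = e^(−0.05)·[0.6341·49.4667 + 0.3659·0.0000] = 29.8366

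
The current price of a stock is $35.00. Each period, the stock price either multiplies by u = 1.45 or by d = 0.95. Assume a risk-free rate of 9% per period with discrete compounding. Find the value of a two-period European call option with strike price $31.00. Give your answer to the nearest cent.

Risk-neutral probability p = (1 + 0.09 − 0.95)/(1.45 − 0.95) = 0.1400/0.5000 = 0.2800
Terminal stock prices: S_uu = 73.59, S_ud = 48.21, S_dd = 31.59
Terminal payoffs (S − K): max(42.59, 0) = 42.59, max(17.21, 0) = 17.21, max(0.5875, 0) = 0.5875
Node u (S = 50.75): V_u = 1/1.09·[0.2800·42.5875 + 0.7200·17.2125] = 22.3096
Node d (S = 33.25): V_d = 1/1.09·[0.2800·17.2125 + 0.7200·0.5875] = 4.8096
Node 0 (S = 35): V_0 = 1/1.09·[0.2800·22.3096 + 0.7200·4.8096] = 8.9079

$8.91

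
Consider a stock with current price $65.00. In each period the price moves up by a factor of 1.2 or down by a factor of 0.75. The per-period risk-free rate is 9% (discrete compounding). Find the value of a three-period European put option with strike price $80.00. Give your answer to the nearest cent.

$7.54

Risk-neutral probability p = (1 + 0.09 − 0.75)/(1.2 − 0.75) = 0.3400/0.4500 = 0.7556
Terminal stock prices: S_uuu = 112.3, S_uud = 70.2, S_udd = 43.88, S_ddd = 27.42
Terminal payoffs (K − S): max(-32.32, 0) = 0, max(9.8, 0) = 9.8, max(36.12, 0) = 36.12, max(52.58, 0) = 52.58
Node uu (S = 93.6): V_uu = 1/1.09·[0.7556·0.0000 + 0.2444·9.8000] = 2.1978
Node ud (S = 58.5): V_ud = 1/1.09·[0.7556·9.8000 + 0.2444·36.1250] = 14.8945
Node dd (S = 36.56): V_dd = 1/1.09·[0.7556·36.1250 + 0.2444·52.5781] = 36.8320
Node u (S = 78): V_u = 1/1.09·[0.7556·2.1978 + 0.2444·14.8945] = 4.8637
Node d (S = 48.75): V_d = 1/1.09·[0.7556·14.8945 + 0.2444·36.8320] = 18.5844
Node 0 (S = 65): V_0 = 1/1.09·[0.7556·4.8637 + 0.2444·18.5844] = 7.5391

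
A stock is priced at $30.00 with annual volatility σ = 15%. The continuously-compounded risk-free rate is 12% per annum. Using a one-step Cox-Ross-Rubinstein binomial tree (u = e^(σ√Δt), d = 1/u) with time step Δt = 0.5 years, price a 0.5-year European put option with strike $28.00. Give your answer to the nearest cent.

CRR parameters: u = e^(σ√Δt) = e^(0.15·√0.5) = 1.1119, d = 1/u = 0.8994
Per-period rate: rΔt = 0.12·0.5 = 0.06, so R = e^0.06 = 1.0618
Risk-neutral probability p = (e^0.06 − 0.8994)/(1.1119 − 0.8994) = 0.1625/0.2125 = 0.7645
Terminal stock prices: S_u = 33.36, S_d = 26.98
Terminal payoffs (K − S): max(-5.357, 0) = 0, max(1.019, 0) = 1.019
Node 0 (S = 30): V_0 = e^(−0.06)·[0.7645·0.0000 + 0.2355·1.0190] = 0.2260

$0.23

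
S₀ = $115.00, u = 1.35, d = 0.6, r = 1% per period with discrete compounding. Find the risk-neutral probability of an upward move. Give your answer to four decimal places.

p = 0.5467

Risk-neutral probability p = (1 + 0.01 − 0.6)/(1.35 − 0.6) = 0.4100/0.7500 = 0.5467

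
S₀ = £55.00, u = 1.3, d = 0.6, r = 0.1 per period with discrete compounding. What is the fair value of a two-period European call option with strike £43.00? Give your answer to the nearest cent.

Risk-neutral probability p = (1 + 0.1 − 0.6)/(1.3 − 0.6) = 0.5000/0.7000 = 0.7143
Terminal stock prices: S_uu = 92.95, S_ud = 42.9, S_dd = 19.8
Terminal payoffs (S − K): max(49.95, 0) = 49.95, max(-0.1, 0) = 0, max(-23.2, 0) = 0
Node u (S = 71.5): V_u = 1/1.1·[0.7143·49.9500 + 0.2857·0.0000] = 32.4351
Node d (S = 33): V_d = 1/1.1·[0.7143·0.0000 + 0.2857·0.0000] = 0.0000
Node 0 (S = 55): V_0 = 1/1.1·[0.7143·32.4351 + 0.2857·0.0000] = 21.0617

£21.06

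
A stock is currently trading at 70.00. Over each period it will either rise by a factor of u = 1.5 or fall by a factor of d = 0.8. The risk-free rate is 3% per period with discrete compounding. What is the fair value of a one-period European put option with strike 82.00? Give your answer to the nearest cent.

16.95

Risk-neutral probability p = (1 + 0.03 − 0.8)/(1.5 − 0.8) = 0.2300/0.7000 = 0.3286
Terminal stock prices: S_u = 105, S_d = 56
Terminal payoffs (K − S): max(-23, 0) = 0, max(26, 0) = 26
Node 0 (S = 70): V_0 = 1/1.03·[0.3286·0.0000 + 0.6714·26.0000] = 16.9487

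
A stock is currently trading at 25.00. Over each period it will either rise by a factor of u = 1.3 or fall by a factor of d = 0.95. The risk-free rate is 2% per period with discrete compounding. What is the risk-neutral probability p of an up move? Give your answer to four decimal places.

Risk-neutral probability p = (1 + 0.02 − 0.95)/(1.3 − 0.95) = 0.0700/0.3500 = 0.2000

p = 0.2000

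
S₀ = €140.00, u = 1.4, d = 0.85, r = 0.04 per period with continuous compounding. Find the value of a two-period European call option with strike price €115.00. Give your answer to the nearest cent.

Risk-neutral probability p = (e^0.04 − 0.85)/(1.4 − 0.85) = 0.1908/0.5500 = 0.3469
Terminal stock prices: S_uu = 274.4, S_ud = 166.6, S_dd = 101.1
Terminal payoffs (S − K): max(159.4, 0) = 159.4, max(51.6, 0) = 51.6, max(-13.85, 0) = 0
Node u (S = 196): V_u = e^(−0.04)·[0.3469·159.4000 + 0.6531·51.6000] = 85.5092
Node d (S = 119): V_d = e^(−0.04)·[0.3469·51.6000 + 0.6531·0.0000] = 17.1996
Node 0 (S = 140): V_0 = e^(−0.04)·[0.3469·85.5092 + 0.6531·17.1996] = 39.2945

€39.29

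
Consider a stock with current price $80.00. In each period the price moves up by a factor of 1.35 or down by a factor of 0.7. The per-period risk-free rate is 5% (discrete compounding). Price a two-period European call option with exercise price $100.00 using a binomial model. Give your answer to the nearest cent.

Risk-neutral probability p = (1 + 0.05 − 0.7)/(1.35 − 0.7) = 0.3500/0.6500 = 0.5385
Terminal stock prices: S_uu = 145.8, S_ud = 75.6, S_dd = 39.2
Terminal payoffs (S − K): max(45.8, 0) = 45.8, max(-24.4, 0) = 0, max(-60.8, 0) = 0
Node u (S = 108): V_u = 1/1.05·[0.5385·45.8000 + 0.4615·0.0000] = 23.4872
Node d (S = 56): V_d = 1/1.05·[0.5385·0.0000 + 0.4615·0.0000] = 0.0000
Node 0 (S = 80): V_0 = 1/1.05·[0.5385·23.4872 + 0.4615·0.0000] = 12.0447

$12.04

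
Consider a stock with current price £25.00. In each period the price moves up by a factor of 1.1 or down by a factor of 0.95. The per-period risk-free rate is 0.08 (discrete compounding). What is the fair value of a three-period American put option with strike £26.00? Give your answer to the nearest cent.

Risk-neutral probability p = (1 + 0.08 − 0.95)/(1.1 − 0.95) = 0.1300/0.1500 = 0.8667
Terminal stock prices: S_uuu = 33.28, S_uud = 28.74, S_udd = 24.82, S_ddd = 21.43
Terminal payoffs (K − S): max(-7.275, 0) = 0, max(-2.738, 0) = 0, max(1.181, 0) = 1.181, max(4.566, 0) = 4.566
Node uu (S = 30.25): continuation = 1/1.08·[0.8667·0.0000 + 0.1333·0.0000] = 0.0000; exercise value = 0.0000 ≤ continuation, so V_uu = 0.0000
Node ud (S = 26.13): continuation = 1/1.08·[0.8667·0.0000 + 0.1333·1.1812] = 0.1458; exercise value = 0.0000 ≤ continuation, so V_ud = 0.1458
Node dd (S = 22.56): continuation = 1/1.08·[0.8667·1.1812 + 0.1333·4.5656] = 1.5116; exercise value = 3.4375 > continuation, so V_dd = 3.4375 (exercise)
Node u (S = 27.5): continuation = 1/1.08·[0.8667·0.0000 + 0.1333·0.1458] = 0.0180; exercise value = 0.0000 ≤ continuation, so V_u = 0.0180
Node d (S = 23.75): continuation = 1/1.08·[0.8667·0.1458 + 0.1333·3.4375] = 0.5414; exercise value = 2.2500 > continuation, so V_d = 2.2500 (exercise)
Node 0 (S = 25): continuation = 1/1.08·[0.8667·0.0180 + 0.1333·2.2500] = 0.2922; exercise value = 1.0000 > continuation, so V_0 = 1.0000 (exercise)

£1.00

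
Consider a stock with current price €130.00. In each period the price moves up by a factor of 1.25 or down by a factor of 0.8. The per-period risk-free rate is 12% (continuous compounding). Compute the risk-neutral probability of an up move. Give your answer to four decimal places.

p = 0.7278

Risk-neutral probability p = (e^0.12 − 0.8)/(1.25 − 0.8) = 0.3275/0.4500 = 0.7278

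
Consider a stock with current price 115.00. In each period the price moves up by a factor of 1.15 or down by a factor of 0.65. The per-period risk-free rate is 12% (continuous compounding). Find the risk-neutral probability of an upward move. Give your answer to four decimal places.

p = 0.9550

Risk-neutral probability p = (e^0.12 − 0.65)/(1.15 − 0.65) = 0.4775/0.5000 = 0.9550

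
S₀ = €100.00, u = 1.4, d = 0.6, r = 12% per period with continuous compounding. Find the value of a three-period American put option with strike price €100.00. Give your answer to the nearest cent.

Risk-neutral probability p = (e^0.12 − 0.6)/(1.4 − 0.6) = 0.5275/0.8000 = 0.6594
Terminal stock prices: S_uuu = 274.4, S_uud = 117.6, S_udd = 50.4, S_ddd = 21.6
Terminal payoffs (K − S): max(-174.4, 0) = 0, max(-17.6, 0) = 0, max(49.6, 0) = 49.6, max(78.4, 0) = 78.4
Node uu (S = 196): continuation = e^(−0.12)·[0.6594·0.0000 + 0.3406·0.0000] = 0.0000; exercise value = 0.0000 ≤ continuation, so V_uu = 0.0000
Node ud (S = 84): continuation = e^(−0.12)·[0.6594·0.0000 + 0.3406·49.6000] = 14.9847; exercise value = 16.0000 > continuation, so V_ud = 16.0000 (exercise)
Node dd (S = 36): continuation = e^(−0.12)·[0.6594·49.6000 + 0.3406·78.4000] = 52.6920; exercise value = 64.0000 > continuation, so V_dd = 64.0000 (exercise)
Node u (S = 140): continuation = e^(−0.12)·[0.6594·0.0000 + 0.3406·16.0000] = 4.8338; exercise value = 0.0000 ≤ continuation, so V_u = 4.8338
Node d (S = 60): continuation = e^(−0.12)·[0.6594·16.0000 + 0.3406·64.0000] = 28.6920; exercise value = 40.0000 > continuation, so V_d = 40.0000 (exercise)
Node 0 (S = 100): continuation = e^(−0.12)·[0.6594·4.8338 + 0.3406·40.0000] = 14.9113; exercise value = 0.0000 ≤ continuation, so V_0 = 14.9113

€14.91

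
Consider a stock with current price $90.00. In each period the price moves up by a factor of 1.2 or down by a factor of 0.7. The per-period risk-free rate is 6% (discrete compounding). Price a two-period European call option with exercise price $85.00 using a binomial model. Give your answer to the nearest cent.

Risk-neutral probability p = (1 + 0.06 − 0.7)/(1.2 − 0.7) = 0.3600/0.5000 = 0.7200
Terminal stock prices: S_uu = 129.6, S_ud = 75.6, S_dd = 44.1
Terminal payoffs (S − K): max(44.6, 0) = 44.6, max(-9.4, 0) = 0, max(-40.9, 0) = 0
Node u (S = 108): V_u = 1/1.06·[0.7200·44.6000 + 0.2800·0.0000] = 30.2943
Node d (S = 63): V_d = 1/1.06·[0.7200·0.0000 + 0.2800·0.0000] = 0.0000
Node 0 (S = 90): V_0 = 1/1.06·[0.7200·30.2943 + 0.2800·0.0000] = 20.5773

$20.58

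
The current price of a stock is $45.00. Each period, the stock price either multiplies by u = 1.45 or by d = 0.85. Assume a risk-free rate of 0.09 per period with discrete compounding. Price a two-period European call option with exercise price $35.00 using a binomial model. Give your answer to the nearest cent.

$16.29

Risk-neutral probability p = (1 + 0.09 − 0.85)/(1.45 − 0.85) = 0.2400/0.6000 = 0.4000
Terminal stock prices: S_uu = 94.61, S_ud = 55.46, S_dd = 32.51
Terminal payoffs (S − K): max(59.61, 0) = 59.61, max(20.46, 0) = 20.46, max(-2.488, 0) = 0
Node u (S = 65.25): V_u = 1/1.09·[0.4000·59.6125 + 0.6000·20.4625] = 33.1399
Node d (S = 38.25): V_d = 1/1.09·[0.4000·20.4625 + 0.6000·0.0000] = 7.5092
Node 0 (S = 45): V_0 = 1/1.09·[0.4000·33.1399 + 0.6000·7.5092] = 16.2949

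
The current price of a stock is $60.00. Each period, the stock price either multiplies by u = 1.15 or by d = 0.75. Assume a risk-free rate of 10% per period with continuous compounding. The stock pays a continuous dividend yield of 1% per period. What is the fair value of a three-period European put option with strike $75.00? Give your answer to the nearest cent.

$5.00

Per-period risk-free factor R = e^0.1 = 1.1052; dividend-adjusted growth = e^(0.1−0.01) = 1.0942.
Risk-neutral probability p = (1.0942 − 0.75)/(1.15 − 0.75) = 0.3442/0.4000 = 0.8604
Terminal stock prices: S_uuu = 91.25, S_uud = 59.51, S_udd = 38.81, S_ddd = 25.31
Terminal payoffs (K − S): max(-16.25, 0) = 0, max(15.49, 0) = 15.49, max(36.19, 0) = 36.19, max(49.69, 0) = 49.69
Node uu (S = 79.35): V_uu = e^(−0.1)·[0.8604·0.0000 + 0.1396·15.4875] = 1.9558
Node ud (S = 51.75): V_ud = e^(−0.1)·[0.8604·15.4875 + 0.1396·36.1875] = 16.6277
Node dd (S = 33.75): V_dd = e^(−0.1)·[0.8604·36.1875 + 0.1396·49.6875] = 34.4486
Node u (S = 69): V_u = e^(−0.1)·[0.8604·1.9558 + 0.1396·16.6277] = 3.6225
Node d (S = 45): V_d = e^(−0.1)·[0.8604·16.6277 + 0.1396·34.4486] = 17.2959
Node 0 (S = 60): V_0 = e^(−0.1)·[0.8604·3.6225 + 0.1396·17.2959] = 5.0045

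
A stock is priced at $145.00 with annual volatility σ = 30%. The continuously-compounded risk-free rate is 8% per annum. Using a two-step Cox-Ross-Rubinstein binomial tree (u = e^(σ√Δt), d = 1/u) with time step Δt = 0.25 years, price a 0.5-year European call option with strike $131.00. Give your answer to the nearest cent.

CRR parameters: u = e^(σ√Δt) = e^(0.3·√0.25) = 1.1618, d = 1/u = 0.8607
Per-period rate: rΔt = 0.08·0.25 = 0.02, so R = e^0.02 = 1.0202
Risk-neutral probability p = (e^0.02 − 0.8607)/(1.1618 − 0.8607) = 0.1595/0.3011 = 0.5297
Terminal stock prices: S_uu = 195.7, S_ud = 145, S_dd = 107.4
Terminal payoffs (S − K): max(64.73, 0) = 64.73, max(14, 0) = 14, max(-23.58, 0) = 0
Node u (S = 168.5): V_u = e^(−0.02)·[0.5297·64.7295 + 0.4703·14.0000] = 40.0599
Node d (S = 124.8): V_d = e^(−0.02)·[0.5297·14.0000 + 0.4703·0.0000] = 7.2684
Node 0 (S = 145): V_0 = e^(−0.02)·[0.5297·40.0599 + 0.4703·7.2684] = 24.1488

$24.15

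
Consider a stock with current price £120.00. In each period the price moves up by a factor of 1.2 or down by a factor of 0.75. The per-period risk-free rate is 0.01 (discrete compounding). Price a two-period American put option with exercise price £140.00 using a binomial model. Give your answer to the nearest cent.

Risk-neutral probability p = (1 + 0.01 − 0.75)/(1.2 − 0.75) = 0.2600/0.4500 = 0.5778
Terminal stock prices: S_uu = 172.8, S_ud = 108, S_dd = 67.5
Terminal payoffs (K − S): max(-32.8, 0) = 0, max(32, 0) = 32, max(72.5, 0) = 72.5
Node u (S = 144): continuation = 1/1.01·[0.5778·0.0000 + 0.4222·32.0000] = 13.3773; exercise value = 0.0000 ≤ continuation, so V_u = 13.3773
Node d (S = 90): continuation = 1/1.01·[0.5778·32.0000 + 0.4222·72.5000] = 48.6139; exercise value = 50.0000 > continuation, so V_d = 50.0000 (exercise)
Node 0 (S = 120): continuation = 1/1.01·[0.5778·13.3773 + 0.4222·50.0000] = 28.5547; exercise value = 20.0000 ≤ continuation, so V_0 = 28.5547

£28.55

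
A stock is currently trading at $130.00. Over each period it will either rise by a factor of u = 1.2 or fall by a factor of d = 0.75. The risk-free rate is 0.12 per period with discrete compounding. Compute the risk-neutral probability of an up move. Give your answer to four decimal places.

Risk-neutral probability p = (1 + 0.12 − 0.75)/(1.2 − 0.75) = 0.3700/0.4500 = 0.8222

p = 0.8222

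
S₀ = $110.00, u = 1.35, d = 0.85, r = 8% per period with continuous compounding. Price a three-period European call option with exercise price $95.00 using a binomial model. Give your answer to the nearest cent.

$38.55

Risk-neutral probability p = (e^0.08 − 0.85)/(1.35 − 0.85) = 0.2333/0.5000 = 0.4666
Terminal stock prices: S_uuu = 270.6, S_uud = 170.4, S_udd = 107.3, S_ddd = 67.55
Terminal payoffs (S − K): max(175.6, 0) = 175.6, max(75.4, 0) = 75.4, max(12.29, 0) = 12.29, max(-27.45, 0) = 0
Node uu (S = 200.5): V_uu = e^(−0.08)·[0.4666·175.6413 + 0.5334·75.4038] = 112.7789
Node ud (S = 126.2): V_ud = e^(−0.08)·[0.4666·75.4038 + 0.5334·12.2912] = 38.5289
Node dd (S = 79.47): V_dd = e^(−0.08)·[0.4666·12.2912 + 0.5334·0.0000] = 5.2939
Node u (S = 148.5): V_u = e^(−0.08)·[0.4666·112.7789 + 0.5334·38.5289] = 67.5463
Node d (S = 93.5): V_d = e^(−0.08)·[0.4666·38.5289 + 0.5334·5.2939] = 19.2013
Node 0 (S = 110): V_0 = e^(−0.08)·[0.4666·67.5463 + 0.5334·19.2013] = 38.5473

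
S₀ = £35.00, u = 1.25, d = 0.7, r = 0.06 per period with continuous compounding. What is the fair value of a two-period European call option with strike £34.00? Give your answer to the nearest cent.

£7.94

Risk-neutral probability p = (e^0.06 − 0.7)/(1.25 − 0.7) = 0.3618/0.5500 = 0.6579
Terminal stock prices: S_uu = 54.69, S_ud = 30.62, S_dd = 17.15
Terminal payoffs (S − K): max(20.69, 0) = 20.69, max(-3.375, 0) = 0, max(-16.85, 0) = 0
Node u (S = 43.75): V_u = e^(−0.06)·[0.6579·20.6875 + 0.3421·0.0000] = 12.8174
Node d (S = 24.5): V_d = e^(−0.06)·[0.6579·0.0000 + 0.3421·0.0000] = 0.0000
Node 0 (S = 35): V_0 = e^(−0.06)·[0.6579·12.8174 + 0.3421·0.0000] = 7.9413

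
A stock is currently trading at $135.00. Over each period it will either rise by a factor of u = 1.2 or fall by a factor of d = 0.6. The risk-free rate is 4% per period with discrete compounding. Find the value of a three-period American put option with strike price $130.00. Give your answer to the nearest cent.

Risk-neutral probability p = (1 + 0.04 − 0.6)/(1.2 − 0.6) = 0.4400/0.6000 = 0.7333
Terminal stock prices: S_uuu = 233.3, S_uud = 116.6, S_udd = 58.32, S_ddd = 29.16
Terminal payoffs (K − S): max(-103.3, 0) = 0, max(13.36, 0) = 13.36, max(71.68, 0) = 71.68, max(100.8, 0) = 100.8
Node uu (S = 194.4): continuation = 1/1.04·[0.7333·0.0000 + 0.2667·13.3600] = 3.4256; exercise value = 0.0000 ≤ continuation, so V_uu = 3.4256
Node ud (S = 97.2): continuation = 1/1.04·[0.7333·13.3600 + 0.2667·71.6800] = 27.8000; exercise value = 32.8000 > continuation, so V_ud = 32.8000 (exercise)
Node dd (S = 48.6): continuation = 1/1.04·[0.7333·71.6800 + 0.2667·100.8400] = 76.4000; exercise value = 81.4000 > continuation, so V_dd = 81.4000 (exercise)
Node u (S = 162): continuation = 1/1.04·[0.7333·3.4256 + 0.2667·32.8000] = 10.8258; exercise value = 0.0000 ≤ continuation, so V_u = 10.8258
Node d (S = 81): continuation = 1/1.04·[0.7333·32.8000 + 0.2667·81.4000] = 44.0000; exercise value = 49.0000 > continuation, so V_d = 49.0000 (exercise)
Node 0 (S = 135): continuation = 1/1.04·[0.7333·10.8258 + 0.2667·49.0000] = 20.1977; exercise value = 0.0000 ≤ continuation, so V_0 = 20.1977

$20.20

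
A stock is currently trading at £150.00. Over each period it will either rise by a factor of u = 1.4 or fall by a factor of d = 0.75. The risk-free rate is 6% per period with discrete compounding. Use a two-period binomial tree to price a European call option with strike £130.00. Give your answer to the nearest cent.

Risk-neutral probability p = (1 + 0.06 − 0.75)/(1.4 − 0.75) = 0.3100/0.6500 = 0.4769
Terminal stock prices: S_uu = 294, S_ud = 157.5, S_dd = 84.38
Terminal payoffs (S − K): max(164, 0) = 164, max(27.5, 0) = 27.5, max(-45.62, 0) = 0
Node u (S = 210): V_u = 1/1.06·[0.4769·164.0000 + 0.5231·27.5000] = 87.3585
Node d (S = 112.5): V_d = 1/1.06·[0.4769·27.5000 + 0.5231·0.0000] = 12.3730
Node 0 (S = 150): V_0 = 1/1.06·[0.4769·87.3585 + 0.5231·12.3730] = 45.4107

£45.41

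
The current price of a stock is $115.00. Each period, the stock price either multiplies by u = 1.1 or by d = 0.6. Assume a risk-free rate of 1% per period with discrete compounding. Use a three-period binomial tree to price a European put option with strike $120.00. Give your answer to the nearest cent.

$19.17

Risk-neutral probability p = (1 + 0.01 − 0.6)/(1.1 − 0.6) = 0.4100/0.5000 = 0.8200
Terminal stock prices: S_uuu = 153.1, S_uud = 83.49, S_udd = 45.54, S_ddd = 24.84
Terminal payoffs (K − S): max(-33.07, 0) = 0, max(36.51, 0) = 36.51, max(74.46, 0) = 74.46, max(95.16, 0) = 95.16
Node uu (S = 139.2): V_uu = 1/1.01·[0.8200·0.0000 + 0.1800·36.5100] = 6.5067
Node ud (S = 75.9): V_ud = 1/1.01·[0.8200·36.5100 + 0.1800·74.4600] = 42.9119
Node dd (S = 41.4): V_dd = 1/1.01·[0.8200·74.4600 + 0.1800·95.1600] = 77.4119
Node u (S = 126.5): V_u = 1/1.01·[0.8200·6.5067 + 0.1800·42.9119] = 12.9304
Node d (S = 69): V_d = 1/1.01·[0.8200·42.9119 + 0.1800·77.4119] = 48.6355
Node 0 (S = 115): V_0 = 1/1.01·[0.8200·12.9304 + 0.1800·48.6355] = 19.1656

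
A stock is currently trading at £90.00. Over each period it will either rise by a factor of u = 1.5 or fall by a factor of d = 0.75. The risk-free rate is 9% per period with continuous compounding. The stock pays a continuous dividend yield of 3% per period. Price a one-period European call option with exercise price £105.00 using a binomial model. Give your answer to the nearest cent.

Per-period risk-free factor R = e^0.09 = 1.0942; dividend-adjusted growth = e^(0.09−0.03) = 1.0618.
Risk-neutral probability p = (1.0618 − 0.75)/(1.5 − 0.75) = 0.3118/0.7500 = 0.4158
Terminal stock prices: S_u = 135, S_d = 67.5
Terminal payoffs (S − K): max(30, 0) = 30, max(-37.5, 0) = 0
Node 0 (S = 90): V_0 = e^(−0.09)·[0.4158·30.0000 + 0.5842·0.0000] = 11.3999

£11.40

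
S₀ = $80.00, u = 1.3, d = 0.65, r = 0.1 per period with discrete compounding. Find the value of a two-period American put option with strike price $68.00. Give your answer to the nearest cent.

Risk-neutral probability p = (1 + 0.1 − 0.65)/(1.3 − 0.65) = 0.4500/0.6500 = 0.6923
Terminal stock prices: S_uu = 135.2, S_ud = 67.6, S_dd = 33.8
Terminal payoffs (K − S): max(-67.2, 0) = 0, max(0.4, 0) = 0.4, max(34.2, 0) = 34.2
Node u (S = 104): continuation = 1/1.1·[0.6923·0.0000 + 0.3077·0.4000] = 0.1119; exercise value = 0.0000 ≤ continuation, so V_u = 0.1119
Node d (S = 52): continuation = 1/1.1·[0.6923·0.4000 + 0.3077·34.2000] = 9.8182; exercise value = 16.0000 > continuation, so V_d = 16.0000 (exercise)
Node 0 (S = 80): continuation = 1/1.1·[0.6923·0.1119 + 0.3077·16.0000] = 4.5459; exercise value = 0.0000 ≤ continuation, so V_0 = 4.5459

$4.55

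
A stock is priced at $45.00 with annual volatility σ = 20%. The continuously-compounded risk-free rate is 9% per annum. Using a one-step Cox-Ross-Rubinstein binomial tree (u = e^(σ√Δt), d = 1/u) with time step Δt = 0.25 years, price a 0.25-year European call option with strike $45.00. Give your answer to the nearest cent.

CRR parameters: u = e^(σ√Δt) = e^(0.2·√0.25) = 1.1052, d = 1/u = 0.9048
Per-period rate: rΔt = 0.09·0.25 = 0.0225, so R = e^0.0225 = 1.0228
Risk-neutral probability p = (e^0.0225 − 0.9048)/(1.1052 − 0.9048) = 0.1179/0.2003 = 0.5886
Terminal stock prices: S_u = 49.73, S_d = 40.72
Terminal payoffs (S − K): max(4.733, 0) = 4.733, max(-4.282, 0) = 0
Node 0 (S = 45): V_0 = e^(−0.0225)·[0.5886·4.7327 + 0.4114·0.0000] = 2.7237

$2.72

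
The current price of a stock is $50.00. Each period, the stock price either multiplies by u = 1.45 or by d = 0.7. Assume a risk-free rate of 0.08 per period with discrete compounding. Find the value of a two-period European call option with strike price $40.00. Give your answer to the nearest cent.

$18.94

Risk-neutral probability p = (1 + 0.08 − 0.7)/(1.45 − 0.7) = 0.3800/0.7500 = 0.5067
Terminal stock prices: S_uu = 105.1, S_ud = 50.75, S_dd = 24.5
Terminal payoffs (S − K): max(65.12, 0) = 65.12, max(10.75, 0) = 10.75, max(-15.5, 0) = 0
Node u (S = 72.5): V_u = 1/1.08·[0.5067·65.1250 + 0.4933·10.7500] = 35.4630
Node d (S = 35): V_d = 1/1.08·[0.5067·10.7500 + 0.4933·0.0000] = 5.0432
Node 0 (S = 50): V_0 = 1/1.08·[0.5067·35.4630 + 0.4933·5.0432] = 18.9406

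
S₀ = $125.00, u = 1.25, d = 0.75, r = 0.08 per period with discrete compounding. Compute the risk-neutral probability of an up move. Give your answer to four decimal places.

Risk-neutral probability p = (1 + 0.08 − 0.75)/(1.25 − 0.75) = 0.3300/0.5000 = 0.6600

p = 0.6600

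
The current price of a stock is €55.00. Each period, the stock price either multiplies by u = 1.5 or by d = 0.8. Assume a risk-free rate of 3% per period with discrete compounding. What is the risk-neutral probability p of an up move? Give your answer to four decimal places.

p = 0.3286

Risk-neutral probability p = (1 + 0.03 − 0.8)/(1.5 − 0.8) = 0.2300/0.7000 = 0.3286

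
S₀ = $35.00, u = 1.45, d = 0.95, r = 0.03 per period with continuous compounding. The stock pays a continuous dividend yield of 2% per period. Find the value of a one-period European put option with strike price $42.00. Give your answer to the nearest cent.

$7.47

Per-period risk-free factor R = e^0.03 = 1.0305; dividend-adjusted growth = e^(0.03−0.02) = 1.0101.
Risk-neutral probability p = (1.0101 − 0.95)/(1.45 − 0.95) = 0.0601/0.5000 = 0.1201
Terminal stock prices: S_u = 50.75, S_d = 33.25
Terminal payoffs (K − S): max(-8.75, 0) = 0, max(8.75, 0) = 8.75
Node 0 (S = 35): V_0 = e^(−0.03)·[0.1201·0.0000 + 0.8799·8.7500] = 7.4716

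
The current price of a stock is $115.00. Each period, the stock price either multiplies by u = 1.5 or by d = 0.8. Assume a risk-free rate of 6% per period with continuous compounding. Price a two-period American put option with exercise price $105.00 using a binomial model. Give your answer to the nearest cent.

Risk-neutral probability p = (e^0.06 − 0.8)/(1.5 − 0.8) = 0.2618/0.7000 = 0.3741
Terminal stock prices: S_uu = 258.8, S_ud = 138, S_dd = 73.6
Terminal payoffs (K − S): max(-153.8, 0) = 0, max(-33, 0) = 0, max(31.4, 0) = 31.4
Node u (S = 172.5): continuation = e^(−0.06)·[0.3741·0.0000 + 0.6259·0.0000] = 0.0000; exercise value = 0.0000 ≤ continuation, so V_u = 0.0000
Node d (S = 92): continuation = e^(−0.06)·[0.3741·0.0000 + 0.6259·31.4000] = 18.5102; exercise value = 13.0000 ≤ continuation, so V_d = 18.5102
Node 0 (S = 115): continuation = e^(−0.06)·[0.3741·0.0000 + 0.6259·18.5102] = 10.9117; exercise value = 0.0000 ≤ continuation, so V_0 = 10.9117

$10.91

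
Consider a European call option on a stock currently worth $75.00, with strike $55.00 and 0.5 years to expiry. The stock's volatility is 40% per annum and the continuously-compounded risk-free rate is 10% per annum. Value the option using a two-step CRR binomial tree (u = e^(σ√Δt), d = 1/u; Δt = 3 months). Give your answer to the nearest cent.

$23.75

CRR parameters: u = e^(σ√Δt) = e^(0.4·√0.25) = 1.2214, d = 1/u = 0.8187
Per-period rate: rΔt = 0.1·0.25 = 0.025, so R = e^0.025 = 1.0253
Risk-neutral probability p = (e^0.025 − 0.8187)/(1.2214 − 0.8187) = 0.2066/0.4027 = 0.5130
Terminal stock prices: S_uu = 111.9, S_ud = 75, S_dd = 50.27
Terminal payoffs (S − K): max(56.89, 0) = 56.89, max(20, 0) = 20, max(-4.726, 0) = 0
Node u (S = 91.61): V_u = e^(−0.025)·[0.5130·56.8869 + 0.4870·20.0000] = 37.9632
Node d (S = 61.4): V_d = e^(−0.025)·[0.5130·20.0000 + 0.4870·0.0000] = 10.0073
Node 0 (S = 75): V_0 = e^(−0.025)·[0.5130·37.9632 + 0.4870·10.0073] = 23.7484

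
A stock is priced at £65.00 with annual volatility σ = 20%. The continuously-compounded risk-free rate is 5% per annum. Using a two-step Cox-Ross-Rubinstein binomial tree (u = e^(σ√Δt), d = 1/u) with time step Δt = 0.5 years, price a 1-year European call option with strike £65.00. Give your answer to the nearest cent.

CRR parameters: u = e^(σ√Δt) = e^(0.2·√0.5) = 1.1519, d = 1/u = 0.8681
Per-period rate: rΔt = 0.05·0.5 = 0.025, so R = e^0.025 = 1.0253
Risk-neutral probability p = (e^0.025 − 0.8681)/(1.1519 − 0.8681) = 0.1572/0.2838 = 0.5539
Terminal stock prices: S_uu = 86.25, S_ud = 65, S_dd = 48.99
Terminal payoffs (S − K): max(21.25, 0) = 21.25, max(0, 0) = 0, max(-16.01, 0) = 0
Node u (S = 74.87): V_u = e^(−0.025)·[0.5539·21.2483 + 0.4461·0.0000] = 11.4790
Node d (S = 56.43): V_d = e^(−0.025)·[0.5539·0.0000 + 0.4461·0.0000] = 0.0000
Node 0 (S = 65): V_0 = e^(−0.025)·[0.5539·11.4790 + 0.4461·0.0000] = 6.2013

£6.20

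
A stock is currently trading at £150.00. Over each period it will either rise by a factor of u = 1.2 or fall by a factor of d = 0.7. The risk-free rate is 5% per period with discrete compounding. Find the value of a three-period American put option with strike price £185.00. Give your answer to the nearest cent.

£38.39

Risk-neutral probability p = (1 + 0.05 − 0.7)/(1.2 − 0.7) = 0.3500/0.5000 = 0.7000
Terminal stock prices: S_uuu = 259.2, S_uud = 151.2, S_udd = 88.2, S_ddd = 51.45
Terminal payoffs (K − S): max(-74.2, 0) = 0, max(33.8, 0) = 33.8, max(96.8, 0) = 96.8, max(133.6, 0) = 133.6
Node uu (S = 216): continuation = 1/1.05·[0.7000·0.0000 + 0.3000·33.8000] = 9.6571; exercise value = 0.0000 ≤ continuation, so V_uu = 9.6571
Node ud (S = 126): continuation = 1/1.05·[0.7000·33.8000 + 0.3000·96.8000] = 50.1905; exercise value = 59.0000 > continuation, so V_ud = 59.0000 (exercise)
Node dd (S = 73.5): continuation = 1/1.05·[0.7000·96.8000 + 0.3000·133.5500] = 102.6905; exercise value = 111.5000 > continuation, so V_dd = 111.5000 (exercise)
Node u (S = 180): continuation = 1/1.05·[0.7000·9.6571 + 0.3000·59.0000] = 23.2952; exercise value = 5.0000 ≤ continuation, so V_u = 23.2952
Node d (S = 105): continuation = 1/1.05·[0.7000·59.0000 + 0.3000·111.5000] = 71.1905; exercise value = 80.0000 > continuation, so V_d = 80.0000 (exercise)
Node 0 (S = 150): continuation = 1/1.05·[0.7000·23.2952 + 0.3000·80.0000] = 38.3873; exercise value = 35.0000 ≤ continuation, so V_0 = 38.3873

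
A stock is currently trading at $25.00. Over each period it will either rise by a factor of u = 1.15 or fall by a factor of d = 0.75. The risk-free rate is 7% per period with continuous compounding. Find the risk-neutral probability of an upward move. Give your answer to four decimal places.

Risk-neutral probability p = (e^0.07 − 0.75)/(1.15 − 0.75) = 0.3225/0.4000 = 0.8063

p = 0.8063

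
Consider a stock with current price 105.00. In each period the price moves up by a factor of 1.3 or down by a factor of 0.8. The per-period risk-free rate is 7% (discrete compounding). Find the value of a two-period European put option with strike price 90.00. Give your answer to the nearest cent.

Risk-neutral probability p = (1 + 0.07 − 0.8)/(1.3 − 0.8) = 0.2700/0.5000 = 0.5400
Terminal stock prices: S_uu = 177.5, S_ud = 109.2, S_dd = 67.2
Terminal payoffs (K − S): max(-87.45, 0) = 0, max(-19.2, 0) = 0, max(22.8, 0) = 22.8
Node u (S = 136.5): V_u = 1/1.07·[0.5400·0.0000 + 0.4600·0.0000] = 0.0000
Node d (S = 84): V_d = 1/1.07·[0.5400·0.0000 + 0.4600·22.8000] = 9.8019
Node 0 (S = 105): V_0 = 1/1.07·[0.5400·0.0000 + 0.4600·9.8019] = 4.2139

4.21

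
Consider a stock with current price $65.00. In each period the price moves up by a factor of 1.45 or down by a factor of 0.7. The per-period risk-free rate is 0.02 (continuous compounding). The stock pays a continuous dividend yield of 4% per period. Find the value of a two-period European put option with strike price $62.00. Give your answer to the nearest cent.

Per-period risk-free factor R = e^0.02 = 1.0202; dividend-adjusted growth = e^(0.02−0.04) = 0.9802.
Risk-neutral probability p = (0.9802 − 0.7)/(1.45 − 0.7) = 0.2802/0.7500 = 0.3736
Terminal stock prices: S_uu = 136.7, S_ud = 65.97, S_dd = 31.85
Terminal payoffs (K − S): max(-74.66, 0) = 0, max(-3.975, 0) = 0, max(30.15, 0) = 30.15
Node u (S = 94.25): V_u = e^(−0.02)·[0.3736·0.0000 + 0.6264·0.0000] = 0.0000
Node d (S = 45.5): V_d = e^(−0.02)·[0.3736·0.0000 + 0.6264·30.1500] = 18.5120
Node 0 (S = 65): V_0 = e^(−0.02)·[0.3736·0.0000 + 0.6264·18.5120] = 11.3664

$11.37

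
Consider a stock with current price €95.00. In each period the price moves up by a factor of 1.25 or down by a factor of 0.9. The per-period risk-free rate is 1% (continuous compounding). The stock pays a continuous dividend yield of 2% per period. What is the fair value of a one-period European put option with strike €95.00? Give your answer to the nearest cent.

€6.99

Per-period risk-free factor R = e^0.01 = 1.0101; dividend-adjusted growth = e^(0.01−0.02) = 0.9900.
Risk-neutral probability p = (0.9900 − 0.9)/(1.25 − 0.9) = 0.0900/0.3500 = 0.2573
Terminal stock prices: S_u = 118.8, S_d = 85.5
Terminal payoffs (K − S): max(-23.75, 0) = 0, max(9.5, 0) = 9.5
Node 0 (S = 95): V_0 = e^(−0.01)·[0.2573·0.0000 + 0.7427·9.5000] = 6.9856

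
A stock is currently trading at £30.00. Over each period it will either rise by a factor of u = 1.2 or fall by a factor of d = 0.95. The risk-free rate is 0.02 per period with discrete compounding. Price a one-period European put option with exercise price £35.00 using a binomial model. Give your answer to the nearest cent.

£4.59

Risk-neutral probability p = (1 + 0.02 − 0.95)/(1.2 − 0.95) = 0.0700/0.2500 = 0.2800
Terminal stock prices: S_u = 36, S_d = 28.5
Terminal payoffs (K − S): max(-1, 0) = 0, max(6.5, 0) = 6.5
Node 0 (S = 30): V_0 = 1/1.02·[0.2800·0.0000 + 0.7200·6.5000] = 4.5882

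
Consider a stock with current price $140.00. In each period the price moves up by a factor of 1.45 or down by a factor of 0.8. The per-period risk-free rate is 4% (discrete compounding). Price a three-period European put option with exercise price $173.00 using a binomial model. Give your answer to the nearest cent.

$39.48

Risk-neutral probability p = (1 + 0.04 − 0.8)/(1.45 − 0.8) = 0.2400/0.6500 = 0.3692
Terminal stock prices: S_uuu = 426.8, S_uud = 235.5, S_udd = 129.9, S_ddd = 71.68
Terminal payoffs (K − S): max(-253.8, 0) = 0, max(-62.48, 0) = 0, max(43.08, 0) = 43.08, max(101.3, 0) = 101.3
Node uu (S = 294.4): V_uu = 1/1.04·[0.3692·0.0000 + 0.6308·0.0000] = 0.0000
Node ud (S = 162.4): V_ud = 1/1.04·[0.3692·0.0000 + 0.6308·43.0800] = 26.1284
Node dd (S = 89.6): V_dd = 1/1.04·[0.3692·43.0800 + 0.6308·101.3200] = 76.7462
Node u (S = 203): V_u = 1/1.04·[0.3692·0.0000 + 0.6308·26.1284] = 15.8471
Node d (S = 112): V_d = 1/1.04·[0.3692·26.1284 + 0.6308·76.7462] = 55.8236
Node 0 (S = 140): V_0 = 1/1.04·[0.3692·15.8471 + 0.6308·55.8236] = 39.4837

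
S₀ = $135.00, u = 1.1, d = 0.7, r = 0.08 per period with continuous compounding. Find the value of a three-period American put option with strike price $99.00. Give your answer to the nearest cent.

$0.21

Risk-neutral probability p = (e^0.08 − 0.7)/(1.1 − 0.7) = 0.3833/0.4000 = 0.9582
Terminal stock prices: S_uuu = 179.7, S_uud = 114.3, S_udd = 72.76, S_ddd = 46.3
Terminal payoffs (K − S): max(-80.69, 0) = 0, max(-15.35, 0) = 0, max(26.24, 0) = 26.24, max(52.7, 0) = 52.7
Node uu (S = 163.4): continuation = e^(−0.08)·[0.9582·0.0000 + 0.0418·0.0000] = 0.0000; exercise value = 0.0000 ≤ continuation, so V_uu = 0.0000
Node ud (S = 103.9): continuation = e^(−0.08)·[0.9582·0.0000 + 0.0418·26.2350] = 1.0119; exercise value = 0.0000 ≤ continuation, so V_ud = 1.0119
Node dd (S = 66.15): continuation = e^(−0.08)·[0.9582·26.2350 + 0.0418·52.6950] = 25.2385; exercise value = 32.8500 > continuation, so V_dd = 32.8500 (exercise)
Node u (S = 148.5): continuation = e^(−0.08)·[0.9582·0.0000 + 0.0418·1.0119] = 0.0390; exercise value = 0.0000 ≤ continuation, so V_u = 0.0390
Node d (S = 94.5): continuation = e^(−0.08)·[0.9582·1.0119 + 0.0418·32.8500] = 2.1621; exercise value = 4.5000 > continuation, so V_d = 4.5000 (exercise)
Node 0 (S = 135): continuation = e^(−0.08)·[0.9582·0.0390 + 0.0418·4.5000] = 0.2081; exercise value = 0.0000 ≤ continuation, so V_0 = 0.2081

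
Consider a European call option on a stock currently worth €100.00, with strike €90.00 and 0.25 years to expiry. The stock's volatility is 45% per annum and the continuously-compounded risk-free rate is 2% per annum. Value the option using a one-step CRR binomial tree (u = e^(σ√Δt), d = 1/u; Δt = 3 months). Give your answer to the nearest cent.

CRR parameters: u = e^(σ√Δt) = e^(0.45·√0.25) = 1.2523, d = 1/u = 0.7985
Per-period rate: rΔt = 0.02·0.25 = 0.005, so R = e^0.005 = 1.0050
Risk-neutral probability p = (e^0.005 − 0.7985)/(1.2523 − 0.7985) = 0.2065/0.4538 = 0.4550
Terminal stock prices: S_u = 125.2, S_d = 79.85
Terminal payoffs (S − K): max(35.23, 0) = 35.23, max(-10.15, 0) = 0
Node 0 (S = 100): V_0 = e^(−0.005)·[0.4550·35.2323 + 0.5450·0.0000] = 15.9518

€15.95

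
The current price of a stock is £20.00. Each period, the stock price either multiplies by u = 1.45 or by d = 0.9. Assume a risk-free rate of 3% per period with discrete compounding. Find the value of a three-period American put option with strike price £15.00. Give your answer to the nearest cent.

Risk-neutral probability p = (1 + 0.03 − 0.9)/(1.45 − 0.9) = 0.1300/0.5500 = 0.2364
Terminal stock prices: S_uuu = 60.97, S_uud = 37.84, S_udd = 23.49, S_ddd = 14.58
Terminal payoffs (K − S): max(-45.97, 0) = 0, max(-22.84, 0) = 0, max(-8.49, 0) = 0, max(0.42, 0) = 0.42
Node uu (S = 42.05): continuation = 1/1.03·[0.2364·0.0000 + 0.7636·0.0000] = 0.0000; exercise value = 0.0000 ≤ continuation, so V_uu = 0.0000
Node ud (S = 26.1): continuation = 1/1.03·[0.2364·0.0000 + 0.7636·0.0000] = 0.0000; exercise value = 0.0000 ≤ continuation, so V_ud = 0.0000
Node dd (S = 16.2): continuation = 1/1.03·[0.2364·0.0000 + 0.7636·0.4200] = 0.3114; exercise value = 0.0000 ≤ continuation, so V_dd = 0.3114
Node u (S = 29): continuation = 1/1.03·[0.2364·0.0000 + 0.7636·0.0000] = 0.0000; exercise value = 0.0000 ≤ continuation, so V_u = 0.0000
Node d (S = 18): continuation = 1/1.03·[0.2364·0.0000 + 0.7636·0.3114] = 0.2309; exercise value = 0.0000 ≤ continuation, so V_d = 0.2309
Node 0 (S = 20): continuation = 1/1.03·[0.2364·0.0000 + 0.7636·0.2309] = 0.1712; exercise value = 0.0000 ≤ continuation, so V_0 = 0.1712

£0.17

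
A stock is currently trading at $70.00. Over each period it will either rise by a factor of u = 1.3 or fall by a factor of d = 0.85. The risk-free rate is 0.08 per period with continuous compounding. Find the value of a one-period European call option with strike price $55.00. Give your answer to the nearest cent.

Risk-neutral probability p = (e^0.08 − 0.85)/(1.3 − 0.85) = 0.2333/0.4500 = 0.5184
Terminal stock prices: S_u = 91, S_d = 59.5
Terminal payoffs (S − K): max(36, 0) = 36, max(4.5, 0) = 4.5
Node 0 (S = 70): V_0 = e^(−0.08)·[0.5184·36.0000 + 0.4816·4.5000] = 19.2286

$19.23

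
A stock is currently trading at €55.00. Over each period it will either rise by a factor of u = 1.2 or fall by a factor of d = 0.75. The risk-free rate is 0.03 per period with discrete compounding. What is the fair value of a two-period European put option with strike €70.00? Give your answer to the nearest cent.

Risk-neutral probability p = (1 + 0.03 − 0.75)/(1.2 − 0.75) = 0.2800/0.4500 = 0.6222
Terminal stock prices: S_uu = 79.2, S_ud = 49.5, S_dd = 30.94
Terminal payoffs (K − S): max(-9.2, 0) = 0, max(20.5, 0) = 20.5, max(39.06, 0) = 39.06
Node u (S = 66): V_u = 1/1.03·[0.6222·0.0000 + 0.3778·20.5000] = 7.5189
Node d (S = 41.25): V_d = 1/1.03·[0.6222·20.5000 + 0.3778·39.0625] = 26.7112
Node 0 (S = 55): V_0 = 1/1.03·[0.6222·7.5189 + 0.3778·26.7112] = 14.3391

€14.34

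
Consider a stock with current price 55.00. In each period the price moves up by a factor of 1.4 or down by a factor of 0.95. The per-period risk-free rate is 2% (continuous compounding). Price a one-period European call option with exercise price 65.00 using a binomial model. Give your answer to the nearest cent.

Risk-neutral probability p = (e^0.02 − 0.95)/(1.4 − 0.95) = 0.0702/0.4500 = 0.1560
Terminal stock prices: S_u = 77, S_d = 52.25
Terminal payoffs (S − K): max(12, 0) = 12, max(-12.75, 0) = 0
Node 0 (S = 55): V_0 = e^(−0.02)·[0.1560·12.0000 + 0.8440·0.0000] = 1.8350

1.83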